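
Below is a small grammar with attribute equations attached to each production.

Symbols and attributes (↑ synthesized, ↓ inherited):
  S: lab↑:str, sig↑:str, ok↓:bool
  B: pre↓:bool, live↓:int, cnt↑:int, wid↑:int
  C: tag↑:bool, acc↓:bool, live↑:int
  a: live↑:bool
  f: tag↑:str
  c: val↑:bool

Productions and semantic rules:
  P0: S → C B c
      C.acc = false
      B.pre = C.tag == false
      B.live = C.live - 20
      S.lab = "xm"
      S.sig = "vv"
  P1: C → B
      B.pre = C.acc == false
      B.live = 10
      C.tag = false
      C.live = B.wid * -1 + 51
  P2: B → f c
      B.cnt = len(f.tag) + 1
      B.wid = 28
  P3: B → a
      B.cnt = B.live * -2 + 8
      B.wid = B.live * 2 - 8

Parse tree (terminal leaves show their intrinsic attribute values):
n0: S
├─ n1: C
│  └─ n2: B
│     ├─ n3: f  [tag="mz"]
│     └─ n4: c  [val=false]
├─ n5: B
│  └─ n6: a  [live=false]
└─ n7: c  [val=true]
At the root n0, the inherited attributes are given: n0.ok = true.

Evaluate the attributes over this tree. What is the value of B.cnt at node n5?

2

1. n0.ok = true  [given at root]
2. n1.acc = false  [false]
3. n2.pre = true  [C.acc == false]
4. n2.live = 10  [10]
5. n3.tag = "mz"  [terminal]
6. n4.val = false  [terminal]
7. n2.cnt = 3  [len(f.tag) + 1]
8. n2.wid = 28  [28]
9. n1.tag = false  [false]
10. n1.live = 23  [B.wid * -1 + 51]
11. n5.pre = true  [C.tag == false]
12. n5.live = 3  [C.live - 20]
13. n6.live = false  [terminal]
14. n5.cnt = 2  [B.live * -2 + 8]
15. n5.wid = -2  [B.live * 2 - 8]
16. n7.val = true  [terminal]
17. n0.lab = "xm"  ["xm"]
18. n0.sig = "vv"  ["vv"]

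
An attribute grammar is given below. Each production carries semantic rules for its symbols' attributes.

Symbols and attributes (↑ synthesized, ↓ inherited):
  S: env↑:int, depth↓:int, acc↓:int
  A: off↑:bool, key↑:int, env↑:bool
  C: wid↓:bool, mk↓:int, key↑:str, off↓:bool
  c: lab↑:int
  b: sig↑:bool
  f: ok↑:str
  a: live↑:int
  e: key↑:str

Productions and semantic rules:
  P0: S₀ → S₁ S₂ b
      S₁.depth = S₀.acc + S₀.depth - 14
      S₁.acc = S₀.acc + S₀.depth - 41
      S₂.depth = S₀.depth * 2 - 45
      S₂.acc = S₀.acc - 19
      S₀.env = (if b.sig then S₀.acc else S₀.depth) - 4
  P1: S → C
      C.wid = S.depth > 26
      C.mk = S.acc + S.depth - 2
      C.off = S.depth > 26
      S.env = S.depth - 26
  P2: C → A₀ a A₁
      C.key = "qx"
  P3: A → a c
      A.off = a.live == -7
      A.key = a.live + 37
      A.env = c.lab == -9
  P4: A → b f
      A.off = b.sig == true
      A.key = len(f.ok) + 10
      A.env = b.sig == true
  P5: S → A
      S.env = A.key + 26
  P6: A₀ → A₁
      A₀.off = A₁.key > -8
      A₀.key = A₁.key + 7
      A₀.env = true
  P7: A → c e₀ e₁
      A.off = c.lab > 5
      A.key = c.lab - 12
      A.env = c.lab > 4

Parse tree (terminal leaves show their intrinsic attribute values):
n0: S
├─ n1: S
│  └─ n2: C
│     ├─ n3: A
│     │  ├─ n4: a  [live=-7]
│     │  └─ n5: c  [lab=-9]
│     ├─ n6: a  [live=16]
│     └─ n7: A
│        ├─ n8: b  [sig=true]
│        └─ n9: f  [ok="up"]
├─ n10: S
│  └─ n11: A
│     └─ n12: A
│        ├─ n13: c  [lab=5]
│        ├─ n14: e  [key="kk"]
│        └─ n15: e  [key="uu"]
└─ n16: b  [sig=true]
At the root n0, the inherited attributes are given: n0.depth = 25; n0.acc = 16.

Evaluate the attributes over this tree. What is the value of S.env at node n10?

1. n0.depth = 25  [given at root]
2. n0.acc = 16  [given at root]
3. n1.depth = 27  [S₀.acc + S₀.depth - 14]
4. n1.acc = 0  [S₀.acc + S₀.depth - 41]
5. n2.wid = true  [S.depth > 26]
6. n2.mk = 25  [S.acc + S.depth - 2]
7. n2.off = true  [S.depth > 26]
8. n4.live = -7  [terminal]
9. n5.lab = -9  [terminal]
10. n3.off = true  [a.live == -7]
11. n3.key = 30  [a.live + 37]
12. n3.env = true  [c.lab == -9]
13. n6.live = 16  [terminal]
14. n8.sig = true  [terminal]
15. n9.ok = "up"  [terminal]
16. n7.off = true  [b.sig == true]
17. n7.key = 12  [len(f.ok) + 10]
18. n7.env = true  [b.sig == true]
19. n2.key = "qx"  ["qx"]
20. n1.env = 1  [S.depth - 26]
21. n10.depth = 5  [S₀.depth * 2 - 45]
22. n10.acc = -3  [S₀.acc - 19]
23. n13.lab = 5  [terminal]
24. n14.key = "kk"  [terminal]
25. n15.key = "uu"  [terminal]
26. n12.off = false  [c.lab > 5]
27. n12.key = -7  [c.lab - 12]
28. n12.env = true  [c.lab > 4]
29. n11.off = true  [A₁.key > -8]
30. n11.key = 0  [A₁.key + 7]
31. n11.env = true  [true]
32. n10.env = 26  [A.key + 26]
33. n16.sig = true  [terminal]
34. n0.env = 12  [(if b.sig then S₀.acc else S₀.depth) - 4]

26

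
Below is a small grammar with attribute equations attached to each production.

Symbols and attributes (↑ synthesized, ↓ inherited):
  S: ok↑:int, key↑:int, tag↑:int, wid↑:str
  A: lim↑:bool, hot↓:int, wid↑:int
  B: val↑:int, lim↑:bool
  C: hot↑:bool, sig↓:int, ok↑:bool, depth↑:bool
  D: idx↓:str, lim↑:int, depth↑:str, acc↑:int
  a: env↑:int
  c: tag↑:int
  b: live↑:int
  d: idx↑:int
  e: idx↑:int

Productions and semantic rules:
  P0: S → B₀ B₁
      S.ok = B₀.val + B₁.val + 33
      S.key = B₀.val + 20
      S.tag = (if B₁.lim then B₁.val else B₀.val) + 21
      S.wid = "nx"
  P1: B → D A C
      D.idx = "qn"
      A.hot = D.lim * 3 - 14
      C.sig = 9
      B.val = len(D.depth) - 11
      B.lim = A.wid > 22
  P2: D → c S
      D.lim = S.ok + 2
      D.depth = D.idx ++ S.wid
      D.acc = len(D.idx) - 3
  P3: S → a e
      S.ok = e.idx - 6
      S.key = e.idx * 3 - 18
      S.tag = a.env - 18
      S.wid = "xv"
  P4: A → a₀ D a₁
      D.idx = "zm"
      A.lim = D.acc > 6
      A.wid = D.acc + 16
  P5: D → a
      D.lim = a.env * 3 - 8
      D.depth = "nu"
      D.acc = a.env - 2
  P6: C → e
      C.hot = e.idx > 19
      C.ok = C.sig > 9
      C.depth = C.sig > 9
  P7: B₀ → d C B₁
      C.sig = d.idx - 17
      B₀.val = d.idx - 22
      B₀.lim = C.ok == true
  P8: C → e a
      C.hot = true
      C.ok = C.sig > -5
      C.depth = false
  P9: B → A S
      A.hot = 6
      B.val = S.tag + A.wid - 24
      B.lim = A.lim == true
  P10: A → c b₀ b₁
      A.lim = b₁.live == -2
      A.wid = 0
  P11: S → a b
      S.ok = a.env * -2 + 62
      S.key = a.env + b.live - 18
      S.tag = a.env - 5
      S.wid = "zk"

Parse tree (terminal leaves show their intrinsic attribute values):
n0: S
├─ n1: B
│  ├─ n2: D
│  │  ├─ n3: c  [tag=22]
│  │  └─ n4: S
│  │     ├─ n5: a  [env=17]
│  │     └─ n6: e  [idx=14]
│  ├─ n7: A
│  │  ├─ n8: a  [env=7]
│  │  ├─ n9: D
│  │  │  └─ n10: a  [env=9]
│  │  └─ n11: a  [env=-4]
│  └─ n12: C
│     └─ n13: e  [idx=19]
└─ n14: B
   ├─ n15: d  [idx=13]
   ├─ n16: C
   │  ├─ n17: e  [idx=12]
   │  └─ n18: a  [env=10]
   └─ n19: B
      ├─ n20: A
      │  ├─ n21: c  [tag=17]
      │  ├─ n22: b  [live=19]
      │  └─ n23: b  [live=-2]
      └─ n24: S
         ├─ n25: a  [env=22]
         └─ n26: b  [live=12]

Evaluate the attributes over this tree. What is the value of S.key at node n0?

1. n2.idx = "qn"  ["qn"]
2. n3.tag = 22  [terminal]
3. n5.env = 17  [terminal]
4. n6.idx = 14  [terminal]
5. n4.ok = 8  [e.idx - 6]
6. n4.key = 24  [e.idx * 3 - 18]
7. n4.tag = -1  [a.env - 18]
8. n4.wid = "xv"  ["xv"]
9. n2.lim = 10  [S.ok + 2]
10. n2.depth = "qnxv"  [D.idx ++ S.wid]
11. n2.acc = -1  [len(D.idx) - 3]
12. n7.hot = 16  [D.lim * 3 - 14]
13. n8.env = 7  [terminal]
14. n9.idx = "zm"  ["zm"]
15. n10.env = 9  [terminal]
16. n9.lim = 19  [a.env * 3 - 8]
17. n9.depth = "nu"  ["nu"]
18. n9.acc = 7  [a.env - 2]
19. n11.env = -4  [terminal]
20. n7.lim = true  [D.acc > 6]
21. n7.wid = 23  [D.acc + 16]
22. n12.sig = 9  [9]
23. n13.idx = 19  [terminal]
24. n12.hot = false  [e.idx > 19]
25. n12.ok = false  [C.sig > 9]
26. n12.depth = false  [C.sig > 9]
27. n1.val = -7  [len(D.depth) - 11]
28. n1.lim = true  [A.wid > 22]
29. n15.idx = 13  [terminal]
30. n16.sig = -4  [d.idx - 17]
31. n17.idx = 12  [terminal]
32. n18.env = 10  [terminal]
33. n16.hot = true  [true]
34. n16.ok = true  [C.sig > -5]
35. n16.depth = false  [false]
36. n20.hot = 6  [6]
37. n21.tag = 17  [terminal]
38. n22.live = 19  [terminal]
39. n23.live = -2  [terminal]
40. n20.lim = true  [b₁.live == -2]
41. n20.wid = 0  [0]
42. n25.env = 22  [terminal]
43. n26.live = 12  [terminal]
44. n24.ok = 18  [a.env * -2 + 62]
45. n24.key = 16  [a.env + b.live - 18]
46. n24.tag = 17  [a.env - 5]
47. n24.wid = "zk"  ["zk"]
48. n19.val = -7  [S.tag + A.wid - 24]
49. n19.lim = true  [A.lim == true]
50. n14.val = -9  [d.idx - 22]
51. n14.lim = true  [C.ok == true]
52. n0.ok = 17  [B₀.val + B₁.val + 33]
53. n0.key = 13  [B₀.val + 20]
54. n0.tag = 12  [(if B₁.lim then B₁.val else B₀.val) + 21]
55. n0.wid = "nx"  ["nx"]

13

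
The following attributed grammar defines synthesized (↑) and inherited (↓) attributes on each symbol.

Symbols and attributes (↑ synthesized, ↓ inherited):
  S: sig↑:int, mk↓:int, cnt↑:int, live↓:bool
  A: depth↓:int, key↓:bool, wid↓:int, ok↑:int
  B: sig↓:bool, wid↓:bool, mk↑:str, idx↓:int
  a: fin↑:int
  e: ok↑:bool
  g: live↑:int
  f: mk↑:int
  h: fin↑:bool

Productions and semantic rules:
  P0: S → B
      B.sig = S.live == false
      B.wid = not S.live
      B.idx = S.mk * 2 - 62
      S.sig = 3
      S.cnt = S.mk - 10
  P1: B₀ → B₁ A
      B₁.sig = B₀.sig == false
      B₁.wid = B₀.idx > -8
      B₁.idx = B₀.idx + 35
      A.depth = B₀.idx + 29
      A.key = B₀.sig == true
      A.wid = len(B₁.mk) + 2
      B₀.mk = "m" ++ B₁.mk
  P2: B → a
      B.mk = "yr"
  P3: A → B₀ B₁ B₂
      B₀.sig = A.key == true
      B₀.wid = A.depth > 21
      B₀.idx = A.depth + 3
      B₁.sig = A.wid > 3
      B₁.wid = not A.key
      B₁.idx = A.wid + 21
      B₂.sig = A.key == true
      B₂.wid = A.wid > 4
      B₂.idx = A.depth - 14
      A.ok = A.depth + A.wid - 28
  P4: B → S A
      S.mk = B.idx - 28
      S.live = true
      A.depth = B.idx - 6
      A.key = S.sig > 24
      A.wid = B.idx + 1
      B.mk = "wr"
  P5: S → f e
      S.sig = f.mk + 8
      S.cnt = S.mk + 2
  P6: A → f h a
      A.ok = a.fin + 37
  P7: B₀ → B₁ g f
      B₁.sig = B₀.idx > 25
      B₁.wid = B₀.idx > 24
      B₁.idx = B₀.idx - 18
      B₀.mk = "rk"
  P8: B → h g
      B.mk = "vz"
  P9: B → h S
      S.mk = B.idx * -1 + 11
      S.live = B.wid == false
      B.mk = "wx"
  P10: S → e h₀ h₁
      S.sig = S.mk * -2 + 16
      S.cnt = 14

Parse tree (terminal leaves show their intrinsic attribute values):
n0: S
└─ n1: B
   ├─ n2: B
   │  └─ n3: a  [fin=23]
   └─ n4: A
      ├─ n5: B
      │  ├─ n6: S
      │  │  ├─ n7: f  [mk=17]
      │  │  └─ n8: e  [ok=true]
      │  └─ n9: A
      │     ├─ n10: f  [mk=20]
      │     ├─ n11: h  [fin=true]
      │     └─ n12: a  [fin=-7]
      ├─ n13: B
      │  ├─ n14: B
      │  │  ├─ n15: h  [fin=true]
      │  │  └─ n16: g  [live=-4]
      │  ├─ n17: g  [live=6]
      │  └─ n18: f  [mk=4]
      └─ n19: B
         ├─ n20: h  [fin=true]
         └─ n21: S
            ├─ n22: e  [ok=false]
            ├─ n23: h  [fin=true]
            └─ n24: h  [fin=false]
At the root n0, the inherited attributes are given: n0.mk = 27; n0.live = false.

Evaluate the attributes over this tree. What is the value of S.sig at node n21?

1. n0.mk = 27  [given at root]
2. n0.live = false  [given at root]
3. n1.sig = true  [S.live == false]
4. n1.wid = true  [not S.live]
5. n1.idx = -8  [S.mk * 2 - 62]
6. n2.sig = false  [B₀.sig == false]
7. n2.wid = false  [B₀.idx > -8]
8. n2.idx = 27  [B₀.idx + 35]
9. n3.fin = 23  [terminal]
10. n2.mk = "yr"  ["yr"]
11. n4.depth = 21  [B₀.idx + 29]
12. n4.key = true  [B₀.sig == true]
13. n4.wid = 4  [len(B₁.mk) + 2]
14. n5.sig = true  [A.key == true]
15. n5.wid = false  [A.depth > 21]
16. n5.idx = 24  [A.depth + 3]
17. n6.mk = -4  [B.idx - 28]
18. n6.live = true  [true]
19. n7.mk = 17  [terminal]
20. n8.ok = true  [terminal]
21. n6.sig = 25  [f.mk + 8]
22. n6.cnt = -2  [S.mk + 2]
23. n9.depth = 18  [B.idx - 6]
24. n9.key = true  [S.sig > 24]
25. n9.wid = 25  [B.idx + 1]
26. n10.mk = 20  [terminal]
27. n11.fin = true  [terminal]
28. n12.fin = -7  [terminal]
29. n9.ok = 30  [a.fin + 37]
30. n5.mk = "wr"  ["wr"]
31. n13.sig = true  [A.wid > 3]
32. n13.wid = false  [not A.key]
33. n13.idx = 25  [A.wid + 21]
34. n14.sig = false  [B₀.idx > 25]
35. n14.wid = true  [B₀.idx > 24]
36. n14.idx = 7  [B₀.idx - 18]
37. n15.fin = true  [terminal]
38. n16.live = -4  [terminal]
39. n14.mk = "vz"  ["vz"]
40. n17.live = 6  [terminal]
41. n18.mk = 4  [terminal]
42. n13.mk = "rk"  ["rk"]
43. n19.sig = true  [A.key == true]
44. n19.wid = false  [A.wid > 4]
45. n19.idx = 7  [A.depth - 14]
46. n20.fin = true  [terminal]
47. n21.mk = 4  [B.idx * -1 + 11]
48. n21.live = true  [B.wid == false]
49. n22.ok = false  [terminal]
50. n23.fin = true  [terminal]
51. n24.fin = false  [terminal]
52. n21.sig = 8  [S.mk * -2 + 16]
53. n21.cnt = 14  [14]
54. n19.mk = "wx"  ["wx"]
55. n4.ok = -3  [A.depth + A.wid - 28]
56. n1.mk = "myr"  ["m" ++ B₁.mk]
57. n0.sig = 3  [3]
58. n0.cnt = 17  [S.mk - 10]

8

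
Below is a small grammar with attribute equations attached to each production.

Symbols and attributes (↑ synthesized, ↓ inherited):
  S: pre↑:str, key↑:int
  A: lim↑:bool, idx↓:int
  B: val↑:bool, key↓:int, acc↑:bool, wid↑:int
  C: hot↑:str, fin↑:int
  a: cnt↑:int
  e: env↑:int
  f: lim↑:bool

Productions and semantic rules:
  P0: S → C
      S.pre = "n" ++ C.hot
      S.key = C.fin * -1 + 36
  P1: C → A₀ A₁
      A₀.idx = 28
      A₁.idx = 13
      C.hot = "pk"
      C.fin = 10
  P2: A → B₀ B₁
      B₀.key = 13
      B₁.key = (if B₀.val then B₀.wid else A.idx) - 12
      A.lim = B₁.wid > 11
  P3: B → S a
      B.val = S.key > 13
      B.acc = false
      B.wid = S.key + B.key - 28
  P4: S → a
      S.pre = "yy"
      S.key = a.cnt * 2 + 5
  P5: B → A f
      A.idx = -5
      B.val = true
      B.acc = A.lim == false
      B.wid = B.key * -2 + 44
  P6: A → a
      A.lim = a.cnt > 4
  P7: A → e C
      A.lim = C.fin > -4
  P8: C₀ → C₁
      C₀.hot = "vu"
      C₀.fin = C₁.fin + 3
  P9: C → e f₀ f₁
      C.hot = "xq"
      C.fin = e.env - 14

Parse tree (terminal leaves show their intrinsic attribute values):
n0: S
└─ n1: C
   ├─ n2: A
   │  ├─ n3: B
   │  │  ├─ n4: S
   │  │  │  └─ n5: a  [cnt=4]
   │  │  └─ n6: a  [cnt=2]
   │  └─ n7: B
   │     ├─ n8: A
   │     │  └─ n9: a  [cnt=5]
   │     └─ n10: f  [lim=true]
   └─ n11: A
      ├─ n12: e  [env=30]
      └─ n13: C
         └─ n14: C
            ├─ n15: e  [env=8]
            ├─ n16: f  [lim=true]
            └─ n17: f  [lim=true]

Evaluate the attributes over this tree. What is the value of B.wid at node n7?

1. n2.idx = 28  [28]
2. n3.key = 13  [13]
3. n5.cnt = 4  [terminal]
4. n4.pre = "yy"  ["yy"]
5. n4.key = 13  [a.cnt * 2 + 5]
6. n6.cnt = 2  [terminal]
7. n3.val = false  [S.key > 13]
8. n3.acc = false  [false]
9. n3.wid = -2  [S.key + B.key - 28]
10. n7.key = 16  [(if B₀.val then B₀.wid else A.idx) - 12]
11. n8.idx = -5  [-5]
12. n9.cnt = 5  [terminal]
13. n8.lim = true  [a.cnt > 4]
14. n10.lim = true  [terminal]
15. n7.val = true  [true]
16. n7.acc = false  [A.lim == false]
17. n7.wid = 12  [B.key * -2 + 44]
18. n2.lim = true  [B₁.wid > 11]
19. n11.idx = 13  [13]
20. n12.env = 30  [terminal]
21. n15.env = 8  [terminal]
22. n16.lim = true  [terminal]
23. n17.lim = true  [terminal]
24. n14.hot = "xq"  ["xq"]
25. n14.fin = -6  [e.env - 14]
26. n13.hot = "vu"  ["vu"]
27. n13.fin = -3  [C₁.fin + 3]
28. n11.lim = true  [C.fin > -4]
29. n1.hot = "pk"  ["pk"]
30. n1.fin = 10  [10]
31. n0.pre = "npk"  ["n" ++ C.hot]
32. n0.key = 26  [C.fin * -1 + 36]

12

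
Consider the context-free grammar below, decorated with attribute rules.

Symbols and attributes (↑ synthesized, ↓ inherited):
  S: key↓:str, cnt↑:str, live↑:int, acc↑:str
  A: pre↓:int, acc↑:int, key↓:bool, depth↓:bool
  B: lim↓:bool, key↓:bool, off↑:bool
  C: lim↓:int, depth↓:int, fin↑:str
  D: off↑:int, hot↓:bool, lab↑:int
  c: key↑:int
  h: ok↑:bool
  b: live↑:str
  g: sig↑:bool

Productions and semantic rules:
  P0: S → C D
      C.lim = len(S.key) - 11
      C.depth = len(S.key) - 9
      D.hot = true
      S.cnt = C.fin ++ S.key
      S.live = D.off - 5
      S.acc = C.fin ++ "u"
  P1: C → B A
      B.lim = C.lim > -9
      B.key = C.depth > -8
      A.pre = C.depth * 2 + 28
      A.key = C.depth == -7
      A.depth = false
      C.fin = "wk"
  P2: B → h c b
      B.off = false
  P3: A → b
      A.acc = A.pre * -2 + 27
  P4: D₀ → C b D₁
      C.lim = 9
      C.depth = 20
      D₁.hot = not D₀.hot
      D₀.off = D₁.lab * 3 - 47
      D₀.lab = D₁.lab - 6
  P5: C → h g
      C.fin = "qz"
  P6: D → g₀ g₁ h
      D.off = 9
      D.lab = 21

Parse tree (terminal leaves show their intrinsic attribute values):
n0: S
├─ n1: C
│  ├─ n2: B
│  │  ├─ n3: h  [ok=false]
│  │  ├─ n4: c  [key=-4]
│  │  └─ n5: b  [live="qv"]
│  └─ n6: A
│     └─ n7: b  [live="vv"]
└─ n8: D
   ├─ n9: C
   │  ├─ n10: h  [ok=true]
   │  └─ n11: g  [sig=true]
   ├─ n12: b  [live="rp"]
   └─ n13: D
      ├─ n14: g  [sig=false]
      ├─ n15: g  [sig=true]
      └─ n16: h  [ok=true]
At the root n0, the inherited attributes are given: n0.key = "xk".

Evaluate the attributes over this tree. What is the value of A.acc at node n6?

-1

1. n0.key = "xk"  [given at root]
2. n1.lim = -9  [len(S.key) - 11]
3. n1.depth = -7  [len(S.key) - 9]
4. n2.lim = false  [C.lim > -9]
5. n2.key = true  [C.depth > -8]
6. n3.ok = false  [terminal]
7. n4.key = -4  [terminal]
8. n5.live = "qv"  [terminal]
9. n2.off = false  [false]
10. n6.pre = 14  [C.depth * 2 + 28]
11. n6.key = true  [C.depth == -7]
12. n6.depth = false  [false]
13. n7.live = "vv"  [terminal]
14. n6.acc = -1  [A.pre * -2 + 27]
15. n1.fin = "wk"  ["wk"]
16. n8.hot = true  [true]
17. n9.lim = 9  [9]
18. n9.depth = 20  [20]
19. n10.ok = true  [terminal]
20. n11.sig = true  [terminal]
21. n9.fin = "qz"  ["qz"]
22. n12.live = "rp"  [terminal]
23. n13.hot = false  [not D₀.hot]
24. n14.sig = false  [terminal]
25. n15.sig = true  [terminal]
26. n16.ok = true  [terminal]
27. n13.off = 9  [9]
28. n13.lab = 21  [21]
29. n8.off = 16  [D₁.lab * 3 - 47]
30. n8.lab = 15  [D₁.lab - 6]
31. n0.cnt = "wkxk"  [C.fin ++ S.key]
32. n0.live = 11  [D.off - 5]
33. n0.acc = "wku"  [C.fin ++ "u"]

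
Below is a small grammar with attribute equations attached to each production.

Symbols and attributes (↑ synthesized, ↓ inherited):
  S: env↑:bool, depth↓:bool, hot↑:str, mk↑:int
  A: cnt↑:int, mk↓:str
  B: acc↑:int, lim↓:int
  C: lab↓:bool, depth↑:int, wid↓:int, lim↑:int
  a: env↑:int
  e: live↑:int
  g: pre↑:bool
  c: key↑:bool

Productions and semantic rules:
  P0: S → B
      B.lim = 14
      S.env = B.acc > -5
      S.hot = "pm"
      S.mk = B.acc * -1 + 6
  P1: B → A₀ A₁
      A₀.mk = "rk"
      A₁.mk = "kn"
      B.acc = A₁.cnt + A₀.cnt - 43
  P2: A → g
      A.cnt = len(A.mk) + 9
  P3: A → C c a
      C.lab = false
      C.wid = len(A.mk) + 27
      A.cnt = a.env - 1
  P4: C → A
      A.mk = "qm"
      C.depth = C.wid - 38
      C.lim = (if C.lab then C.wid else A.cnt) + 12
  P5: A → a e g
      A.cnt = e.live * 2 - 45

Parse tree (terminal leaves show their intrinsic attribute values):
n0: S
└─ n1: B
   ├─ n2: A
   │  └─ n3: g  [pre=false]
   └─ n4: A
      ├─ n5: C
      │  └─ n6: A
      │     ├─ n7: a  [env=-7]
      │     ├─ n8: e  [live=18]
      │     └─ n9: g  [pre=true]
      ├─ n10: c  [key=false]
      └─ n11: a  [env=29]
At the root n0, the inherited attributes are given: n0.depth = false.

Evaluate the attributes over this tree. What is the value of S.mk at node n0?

1. n0.depth = false  [given at root]
2. n1.lim = 14  [14]
3. n2.mk = "rk"  ["rk"]
4. n3.pre = false  [terminal]
5. n2.cnt = 11  [len(A.mk) + 9]
6. n4.mk = "kn"  ["kn"]
7. n5.lab = false  [false]
8. n5.wid = 29  [len(A.mk) + 27]
9. n6.mk = "qm"  ["qm"]
10. n7.env = -7  [terminal]
11. n8.live = 18  [terminal]
12. n9.pre = true  [terminal]
13. n6.cnt = -9  [e.live * 2 - 45]
14. n5.depth = -9  [C.wid - 38]
15. n5.lim = 3  [(if C.lab then C.wid else A.cnt) + 12]
16. n10.key = false  [terminal]
17. n11.env = 29  [terminal]
18. n4.cnt = 28  [a.env - 1]
19. n1.acc = -4  [A₁.cnt + A₀.cnt - 43]
20. n0.env = true  [B.acc > -5]
21. n0.hot = "pm"  ["pm"]
22. n0.mk = 10  [B.acc * -1 + 6]

10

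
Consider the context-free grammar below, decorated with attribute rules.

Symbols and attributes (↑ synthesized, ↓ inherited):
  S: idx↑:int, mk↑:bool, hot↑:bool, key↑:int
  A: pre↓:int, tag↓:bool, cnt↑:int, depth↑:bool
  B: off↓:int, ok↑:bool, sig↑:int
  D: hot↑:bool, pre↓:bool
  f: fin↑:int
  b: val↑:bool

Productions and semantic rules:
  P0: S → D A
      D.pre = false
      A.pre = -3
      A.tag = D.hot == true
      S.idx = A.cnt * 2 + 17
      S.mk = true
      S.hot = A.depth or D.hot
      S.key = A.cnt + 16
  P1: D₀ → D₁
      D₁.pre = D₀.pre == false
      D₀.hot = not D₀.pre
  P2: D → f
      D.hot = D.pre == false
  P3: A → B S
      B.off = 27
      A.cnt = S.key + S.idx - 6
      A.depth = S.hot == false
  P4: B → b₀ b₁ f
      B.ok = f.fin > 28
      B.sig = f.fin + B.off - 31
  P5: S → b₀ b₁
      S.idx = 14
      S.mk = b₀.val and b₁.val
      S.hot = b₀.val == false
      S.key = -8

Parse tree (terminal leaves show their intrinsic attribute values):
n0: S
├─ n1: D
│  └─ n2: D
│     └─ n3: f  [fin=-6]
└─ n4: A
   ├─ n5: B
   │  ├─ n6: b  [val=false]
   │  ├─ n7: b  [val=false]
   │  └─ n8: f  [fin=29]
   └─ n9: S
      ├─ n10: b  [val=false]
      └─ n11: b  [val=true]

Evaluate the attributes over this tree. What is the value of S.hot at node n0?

true

1. n1.pre = false  [false]
2. n2.pre = true  [D₀.pre == false]
3. n3.fin = -6  [terminal]
4. n2.hot = false  [D.pre == false]
5. n1.hot = true  [not D₀.pre]
6. n4.pre = -3  [-3]
7. n4.tag = true  [D.hot == true]
8. n5.off = 27  [27]
9. n6.val = false  [terminal]
10. n7.val = false  [terminal]
11. n8.fin = 29  [terminal]
12. n5.ok = true  [f.fin > 28]
13. n5.sig = 25  [f.fin + B.off - 31]
14. n10.val = false  [terminal]
15. n11.val = true  [terminal]
16. n9.idx = 14  [14]
17. n9.mk = false  [b₀.val and b₁.val]
18. n9.hot = true  [b₀.val == false]
19. n9.key = -8  [-8]
20. n4.cnt = 0  [S.key + S.idx - 6]
21. n4.depth = false  [S.hot == false]
22. n0.idx = 17  [A.cnt * 2 + 17]
23. n0.mk = true  [true]
24. n0.hot = true  [A.depth or D.hot]
25. n0.key = 16  [A.cnt + 16]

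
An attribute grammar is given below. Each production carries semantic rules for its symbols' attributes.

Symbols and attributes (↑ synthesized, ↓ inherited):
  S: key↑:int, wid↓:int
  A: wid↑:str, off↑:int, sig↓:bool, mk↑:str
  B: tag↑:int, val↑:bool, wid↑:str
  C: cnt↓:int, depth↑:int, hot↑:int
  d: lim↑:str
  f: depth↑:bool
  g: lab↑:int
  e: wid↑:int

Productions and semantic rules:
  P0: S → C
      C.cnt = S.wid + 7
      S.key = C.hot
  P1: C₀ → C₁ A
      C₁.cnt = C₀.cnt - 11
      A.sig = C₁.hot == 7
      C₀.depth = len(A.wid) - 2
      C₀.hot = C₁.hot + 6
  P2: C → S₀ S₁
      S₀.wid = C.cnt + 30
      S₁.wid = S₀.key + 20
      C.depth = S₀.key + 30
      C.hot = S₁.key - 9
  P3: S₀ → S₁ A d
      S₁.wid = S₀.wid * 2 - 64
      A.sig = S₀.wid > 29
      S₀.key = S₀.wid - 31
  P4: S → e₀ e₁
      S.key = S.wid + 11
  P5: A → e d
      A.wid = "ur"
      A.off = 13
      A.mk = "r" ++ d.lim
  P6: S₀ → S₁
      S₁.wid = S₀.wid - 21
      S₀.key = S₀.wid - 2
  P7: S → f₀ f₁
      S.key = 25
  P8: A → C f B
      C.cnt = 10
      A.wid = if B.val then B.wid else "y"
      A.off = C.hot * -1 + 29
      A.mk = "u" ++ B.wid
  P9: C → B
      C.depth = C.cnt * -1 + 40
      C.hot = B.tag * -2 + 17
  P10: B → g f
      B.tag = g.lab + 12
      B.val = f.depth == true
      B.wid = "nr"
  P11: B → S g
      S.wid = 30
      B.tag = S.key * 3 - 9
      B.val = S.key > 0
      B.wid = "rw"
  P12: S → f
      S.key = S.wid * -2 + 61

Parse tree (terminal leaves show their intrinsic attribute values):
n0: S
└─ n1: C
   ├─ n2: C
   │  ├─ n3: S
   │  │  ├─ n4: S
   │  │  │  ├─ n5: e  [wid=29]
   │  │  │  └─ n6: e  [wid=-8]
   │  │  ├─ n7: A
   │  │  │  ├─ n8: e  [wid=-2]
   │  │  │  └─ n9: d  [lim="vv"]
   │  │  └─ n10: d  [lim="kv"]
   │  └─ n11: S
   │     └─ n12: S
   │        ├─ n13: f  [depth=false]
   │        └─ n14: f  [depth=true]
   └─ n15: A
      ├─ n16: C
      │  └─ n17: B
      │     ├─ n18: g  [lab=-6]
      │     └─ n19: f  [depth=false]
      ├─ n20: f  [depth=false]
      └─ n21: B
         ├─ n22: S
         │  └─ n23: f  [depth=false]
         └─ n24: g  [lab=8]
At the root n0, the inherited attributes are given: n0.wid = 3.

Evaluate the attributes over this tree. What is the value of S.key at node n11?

16

1. n0.wid = 3  [given at root]
2. n1.cnt = 10  [S.wid + 7]
3. n2.cnt = -1  [C₀.cnt - 11]
4. n3.wid = 29  [C.cnt + 30]
5. n4.wid = -6  [S₀.wid * 2 - 64]
6. n5.wid = 29  [terminal]
7. n6.wid = -8  [terminal]
8. n4.key = 5  [S.wid + 11]
9. n7.sig = false  [S₀.wid > 29]
10. n8.wid = -2  [terminal]
11. n9.lim = "vv"  [terminal]
12. n7.wid = "ur"  ["ur"]
13. n7.off = 13  [13]
14. n7.mk = "rvv"  ["r" ++ d.lim]
15. n10.lim = "kv"  [terminal]
16. n3.key = -2  [S₀.wid - 31]
17. n11.wid = 18  [S₀.key + 20]
18. n12.wid = -3  [S₀.wid - 21]
19. n13.depth = false  [terminal]
20. n14.depth = true  [terminal]
21. n12.key = 25  [25]
22. n11.key = 16  [S₀.wid - 2]
23. n2.depth = 28  [S₀.key + 30]
24. n2.hot = 7  [S₁.key - 9]
25. n15.sig = true  [C₁.hot == 7]
26. n16.cnt = 10  [10]
27. n18.lab = -6  [terminal]
28. n19.depth = false  [terminal]
29. n17.tag = 6  [g.lab + 12]
30. n17.val = false  [f.depth == true]
31. n17.wid = "nr"  ["nr"]
32. n16.depth = 30  [C.cnt * -1 + 40]
33. n16.hot = 5  [B.tag * -2 + 17]
34. n20.depth = false  [terminal]
35. n22.wid = 30  [30]
36. n23.depth = false  [terminal]
37. n22.key = 1  [S.wid * -2 + 61]
38. n24.lab = 8  [terminal]
39. n21.tag = -6  [S.key * 3 - 9]
40. n21.val = true  [S.key > 0]
41. n21.wid = "rw"  ["rw"]
42. n15.wid = "rw"  [if B.val then B.wid else "y"]
43. n15.off = 24  [C.hot * -1 + 29]
44. n15.mk = "urw"  ["u" ++ B.wid]
45. n1.depth = 0  [len(A.wid) - 2]
46. n1.hot = 13  [C₁.hot + 6]
47. n0.key = 13  [C.hot]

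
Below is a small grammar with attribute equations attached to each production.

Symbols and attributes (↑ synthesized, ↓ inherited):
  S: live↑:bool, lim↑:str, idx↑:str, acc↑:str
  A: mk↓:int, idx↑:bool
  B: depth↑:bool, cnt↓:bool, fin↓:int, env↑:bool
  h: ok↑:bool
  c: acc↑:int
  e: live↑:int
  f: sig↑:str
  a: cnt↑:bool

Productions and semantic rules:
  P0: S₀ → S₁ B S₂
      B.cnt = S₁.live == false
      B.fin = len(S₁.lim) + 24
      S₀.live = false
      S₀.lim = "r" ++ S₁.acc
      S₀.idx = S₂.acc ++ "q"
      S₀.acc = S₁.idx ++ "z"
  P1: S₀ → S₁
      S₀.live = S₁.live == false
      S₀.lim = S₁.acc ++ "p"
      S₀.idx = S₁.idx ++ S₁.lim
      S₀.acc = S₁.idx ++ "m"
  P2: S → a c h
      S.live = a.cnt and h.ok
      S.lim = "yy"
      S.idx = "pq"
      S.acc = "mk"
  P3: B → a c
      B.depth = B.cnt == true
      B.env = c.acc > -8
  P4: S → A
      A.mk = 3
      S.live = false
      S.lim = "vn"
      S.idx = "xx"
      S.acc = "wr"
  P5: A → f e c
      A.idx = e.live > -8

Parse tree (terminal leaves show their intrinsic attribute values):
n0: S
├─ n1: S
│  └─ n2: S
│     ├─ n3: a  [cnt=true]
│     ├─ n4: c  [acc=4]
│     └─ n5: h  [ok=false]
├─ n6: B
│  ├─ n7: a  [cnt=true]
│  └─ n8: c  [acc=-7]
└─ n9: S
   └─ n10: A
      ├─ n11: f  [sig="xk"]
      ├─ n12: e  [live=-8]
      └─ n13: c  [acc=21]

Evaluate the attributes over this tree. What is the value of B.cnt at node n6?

1. n3.cnt = true  [terminal]
2. n4.acc = 4  [terminal]
3. n5.ok = false  [terminal]
4. n2.live = false  [a.cnt and h.ok]
5. n2.lim = "yy"  ["yy"]
6. n2.idx = "pq"  ["pq"]
7. n2.acc = "mk"  ["mk"]
8. n1.live = true  [S₁.live == false]
9. n1.lim = "mkp"  [S₁.acc ++ "p"]
10. n1.idx = "pqyy"  [S₁.idx ++ S₁.lim]
11. n1.acc = "pqm"  [S₁.idx ++ "m"]
12. n6.cnt = false  [S₁.live == false]
13. n6.fin = 27  [len(S₁.lim) + 24]
14. n7.cnt = true  [terminal]
15. n8.acc = -7  [terminal]
16. n6.depth = false  [B.cnt == true]
17. n6.env = true  [c.acc > -8]
18. n10.mk = 3  [3]
19. n11.sig = "xk"  [terminal]
20. n12.live = -8  [terminal]
21. n13.acc = 21  [terminal]
22. n10.idx = false  [e.live > -8]
23. n9.live = false  [false]
24. n9.lim = "vn"  ["vn"]
25. n9.idx = "xx"  ["xx"]
26. n9.acc = "wr"  ["wr"]
27. n0.live = false  [false]
28. n0.lim = "rpqm"  ["r" ++ S₁.acc]
29. n0.idx = "wrq"  [S₂.acc ++ "q"]
30. n0.acc = "pqyyz"  [S₁.idx ++ "z"]

false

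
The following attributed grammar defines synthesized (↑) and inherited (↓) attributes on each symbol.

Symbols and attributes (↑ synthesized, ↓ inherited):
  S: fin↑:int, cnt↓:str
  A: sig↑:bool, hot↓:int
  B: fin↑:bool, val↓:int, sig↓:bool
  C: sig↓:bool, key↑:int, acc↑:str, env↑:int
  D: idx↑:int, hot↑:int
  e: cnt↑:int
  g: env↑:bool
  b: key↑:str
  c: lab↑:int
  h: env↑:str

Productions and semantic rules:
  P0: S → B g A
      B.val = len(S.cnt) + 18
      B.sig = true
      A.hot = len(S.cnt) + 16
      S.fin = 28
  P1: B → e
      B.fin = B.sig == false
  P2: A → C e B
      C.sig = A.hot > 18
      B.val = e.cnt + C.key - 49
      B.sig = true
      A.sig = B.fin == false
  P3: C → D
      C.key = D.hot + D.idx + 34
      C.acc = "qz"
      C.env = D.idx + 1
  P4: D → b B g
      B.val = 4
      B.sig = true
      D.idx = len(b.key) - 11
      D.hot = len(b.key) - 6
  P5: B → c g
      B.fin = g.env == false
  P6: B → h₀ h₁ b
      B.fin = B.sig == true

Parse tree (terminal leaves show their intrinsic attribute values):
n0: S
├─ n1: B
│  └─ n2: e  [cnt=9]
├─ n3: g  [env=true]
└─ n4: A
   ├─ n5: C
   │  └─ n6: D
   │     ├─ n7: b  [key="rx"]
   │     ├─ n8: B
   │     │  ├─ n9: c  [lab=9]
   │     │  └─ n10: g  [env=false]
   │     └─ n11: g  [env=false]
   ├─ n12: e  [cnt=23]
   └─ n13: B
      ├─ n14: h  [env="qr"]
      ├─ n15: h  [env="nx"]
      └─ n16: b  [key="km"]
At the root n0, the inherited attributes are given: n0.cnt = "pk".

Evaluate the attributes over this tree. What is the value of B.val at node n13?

-5

1. n0.cnt = "pk"  [given at root]
2. n1.val = 20  [len(S.cnt) + 18]
3. n1.sig = true  [true]
4. n2.cnt = 9  [terminal]
5. n1.fin = false  [B.sig == false]
6. n3.env = true  [terminal]
7. n4.hot = 18  [len(S.cnt) + 16]
8. n5.sig = false  [A.hot > 18]
9. n7.key = "rx"  [terminal]
10. n8.val = 4  [4]
11. n8.sig = true  [true]
12. n9.lab = 9  [terminal]
13. n10.env = false  [terminal]
14. n8.fin = true  [g.env == false]
15. n11.env = false  [terminal]
16. n6.idx = -9  [len(b.key) - 11]
17. n6.hot = -4  [len(b.key) - 6]
18. n5.key = 21  [D.hot + D.idx + 34]
19. n5.acc = "qz"  ["qz"]
20. n5.env = -8  [D.idx + 1]
21. n12.cnt = 23  [terminal]
22. n13.val = -5  [e.cnt + C.key - 49]
23. n13.sig = true  [true]
24. n14.env = "qr"  [terminal]
25. n15.env = "nx"  [terminal]
26. n16.key = "km"  [terminal]
27. n13.fin = true  [B.sig == true]
28. n4.sig = false  [B.fin == false]
29. n0.fin = 28  [28]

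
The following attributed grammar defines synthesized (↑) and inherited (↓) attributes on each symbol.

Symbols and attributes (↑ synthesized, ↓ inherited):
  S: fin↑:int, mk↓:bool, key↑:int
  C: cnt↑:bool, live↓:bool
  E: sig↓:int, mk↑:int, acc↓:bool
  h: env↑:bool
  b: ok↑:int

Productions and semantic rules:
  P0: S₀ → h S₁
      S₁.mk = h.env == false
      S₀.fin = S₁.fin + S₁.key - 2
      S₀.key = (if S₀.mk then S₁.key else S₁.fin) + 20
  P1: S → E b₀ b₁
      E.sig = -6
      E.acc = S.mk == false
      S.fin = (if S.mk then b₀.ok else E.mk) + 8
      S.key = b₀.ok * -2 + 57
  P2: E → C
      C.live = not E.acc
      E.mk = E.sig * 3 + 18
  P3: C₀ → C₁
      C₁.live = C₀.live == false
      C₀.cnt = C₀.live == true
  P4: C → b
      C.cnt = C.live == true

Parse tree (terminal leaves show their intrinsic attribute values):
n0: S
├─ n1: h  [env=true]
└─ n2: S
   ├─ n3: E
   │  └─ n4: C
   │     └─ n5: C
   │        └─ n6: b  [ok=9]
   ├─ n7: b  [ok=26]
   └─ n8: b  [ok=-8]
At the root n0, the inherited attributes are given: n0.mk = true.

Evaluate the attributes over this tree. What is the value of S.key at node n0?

25

1. n0.mk = true  [given at root]
2. n1.env = true  [terminal]
3. n2.mk = false  [h.env == false]
4. n3.sig = -6  [-6]
5. n3.acc = true  [S.mk == false]
6. n4.live = false  [not E.acc]
7. n5.live = true  [C₀.live == false]
8. n6.ok = 9  [terminal]
9. n5.cnt = true  [C.live == true]
10. n4.cnt = false  [C₀.live == true]
11. n3.mk = 0  [E.sig * 3 + 18]
12. n7.ok = 26  [terminal]
13. n8.ok = -8  [terminal]
14. n2.fin = 8  [(if S.mk then b₀.ok else E.mk) + 8]
15. n2.key = 5  [b₀.ok * -2 + 57]
16. n0.fin = 11  [S₁.fin + S₁.key - 2]
17. n0.key = 25  [(if S₀.mk then S₁.key else S₁.fin) + 20]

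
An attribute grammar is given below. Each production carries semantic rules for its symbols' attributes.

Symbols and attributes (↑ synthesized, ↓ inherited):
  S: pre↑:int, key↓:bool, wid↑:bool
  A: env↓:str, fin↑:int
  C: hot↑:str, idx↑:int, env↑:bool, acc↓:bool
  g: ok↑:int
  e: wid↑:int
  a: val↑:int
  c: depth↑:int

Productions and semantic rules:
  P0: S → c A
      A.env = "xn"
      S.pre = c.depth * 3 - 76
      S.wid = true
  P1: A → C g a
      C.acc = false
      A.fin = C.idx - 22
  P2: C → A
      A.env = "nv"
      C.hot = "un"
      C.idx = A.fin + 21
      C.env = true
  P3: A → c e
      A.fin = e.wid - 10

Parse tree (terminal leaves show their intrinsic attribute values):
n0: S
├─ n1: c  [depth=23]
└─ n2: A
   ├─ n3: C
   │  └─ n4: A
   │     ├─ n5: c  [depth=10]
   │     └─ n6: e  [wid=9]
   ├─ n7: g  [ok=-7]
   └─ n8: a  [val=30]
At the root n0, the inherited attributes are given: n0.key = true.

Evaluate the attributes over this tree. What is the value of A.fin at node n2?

-2

1. n0.key = true  [given at root]
2. n1.depth = 23  [terminal]
3. n2.env = "xn"  ["xn"]
4. n3.acc = false  [false]
5. n4.env = "nv"  ["nv"]
6. n5.depth = 10  [terminal]
7. n6.wid = 9  [terminal]
8. n4.fin = -1  [e.wid - 10]
9. n3.hot = "un"  ["un"]
10. n3.idx = 20  [A.fin + 21]
11. n3.env = true  [true]
12. n7.ok = -7  [terminal]
13. n8.val = 30  [terminal]
14. n2.fin = -2  [C.idx - 22]
15. n0.pre = -7  [c.depth * 3 - 76]
16. n0.wid = true  [true]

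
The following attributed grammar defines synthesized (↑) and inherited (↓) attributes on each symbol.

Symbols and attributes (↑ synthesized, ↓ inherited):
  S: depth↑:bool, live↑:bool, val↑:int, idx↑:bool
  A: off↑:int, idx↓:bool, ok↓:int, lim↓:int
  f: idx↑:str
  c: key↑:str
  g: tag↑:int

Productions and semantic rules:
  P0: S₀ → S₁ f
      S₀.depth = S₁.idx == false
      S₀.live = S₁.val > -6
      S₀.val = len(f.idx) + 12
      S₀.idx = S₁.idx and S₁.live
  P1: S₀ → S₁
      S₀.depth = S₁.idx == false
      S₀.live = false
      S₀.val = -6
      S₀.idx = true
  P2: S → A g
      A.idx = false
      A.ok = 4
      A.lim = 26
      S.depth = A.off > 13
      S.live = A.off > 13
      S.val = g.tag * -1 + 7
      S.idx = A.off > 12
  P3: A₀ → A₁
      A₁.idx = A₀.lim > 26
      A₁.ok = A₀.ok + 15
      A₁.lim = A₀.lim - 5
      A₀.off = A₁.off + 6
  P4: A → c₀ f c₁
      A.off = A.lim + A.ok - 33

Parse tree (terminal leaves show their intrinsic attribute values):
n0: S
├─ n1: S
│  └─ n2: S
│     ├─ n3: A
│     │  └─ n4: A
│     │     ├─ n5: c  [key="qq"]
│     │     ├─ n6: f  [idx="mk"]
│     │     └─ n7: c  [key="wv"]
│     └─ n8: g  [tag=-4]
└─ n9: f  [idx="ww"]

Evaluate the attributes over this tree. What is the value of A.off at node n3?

13

1. n3.idx = false  [false]
2. n3.ok = 4  [4]
3. n3.lim = 26  [26]
4. n4.idx = false  [A₀.lim > 26]
5. n4.ok = 19  [A₀.ok + 15]
6. n4.lim = 21  [A₀.lim - 5]
7. n5.key = "qq"  [terminal]
8. n6.idx = "mk"  [terminal]
9. n7.key = "wv"  [terminal]
10. n4.off = 7  [A.lim + A.ok - 33]
11. n3.off = 13  [A₁.off + 6]
12. n8.tag = -4  [terminal]
13. n2.depth = false  [A.off > 13]
14. n2.live = false  [A.off > 13]
15. n2.val = 11  [g.tag * -1 + 7]
16. n2.idx = true  [A.off > 12]
17. n1.depth = false  [S₁.idx == false]
18. n1.live = false  [false]
19. n1.val = -6  [-6]
20. n1.idx = true  [true]
21. n9.idx = "ww"  [terminal]
22. n0.depth = false  [S₁.idx == false]
23. n0.live = false  [S₁.val > -6]
24. n0.val = 14  [len(f.idx) + 12]
25. n0.idx = false  [S₁.idx and S₁.live]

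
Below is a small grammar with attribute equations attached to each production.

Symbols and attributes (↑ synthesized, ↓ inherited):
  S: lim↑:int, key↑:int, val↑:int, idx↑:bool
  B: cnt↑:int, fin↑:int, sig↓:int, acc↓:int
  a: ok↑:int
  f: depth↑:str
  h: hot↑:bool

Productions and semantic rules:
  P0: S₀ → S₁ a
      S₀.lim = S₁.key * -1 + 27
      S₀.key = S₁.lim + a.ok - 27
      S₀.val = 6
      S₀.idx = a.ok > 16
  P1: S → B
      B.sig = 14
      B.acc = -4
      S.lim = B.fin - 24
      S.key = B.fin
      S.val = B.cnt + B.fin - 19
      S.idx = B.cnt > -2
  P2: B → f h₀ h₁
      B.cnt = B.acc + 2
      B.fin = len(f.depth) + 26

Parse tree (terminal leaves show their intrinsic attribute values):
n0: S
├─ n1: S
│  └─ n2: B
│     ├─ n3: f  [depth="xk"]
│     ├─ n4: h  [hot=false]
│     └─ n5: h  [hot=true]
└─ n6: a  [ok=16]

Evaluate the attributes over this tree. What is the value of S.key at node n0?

-7

1. n2.sig = 14  [14]
2. n2.acc = -4  [-4]
3. n3.depth = "xk"  [terminal]
4. n4.hot = false  [terminal]
5. n5.hot = true  [terminal]
6. n2.cnt = -2  [B.acc + 2]
7. n2.fin = 28  [len(f.depth) + 26]
8. n1.lim = 4  [B.fin - 24]
9. n1.key = 28  [B.fin]
10. n1.val = 7  [B.cnt + B.fin - 19]
11. n1.idx = false  [B.cnt > -2]
12. n6.ok = 16  [terminal]
13. n0.lim = -1  [S₁.key * -1 + 27]
14. n0.key = -7  [S₁.lim + a.ok - 27]
15. n0.val = 6  [6]
16. n0.idx = false  [a.ok > 16]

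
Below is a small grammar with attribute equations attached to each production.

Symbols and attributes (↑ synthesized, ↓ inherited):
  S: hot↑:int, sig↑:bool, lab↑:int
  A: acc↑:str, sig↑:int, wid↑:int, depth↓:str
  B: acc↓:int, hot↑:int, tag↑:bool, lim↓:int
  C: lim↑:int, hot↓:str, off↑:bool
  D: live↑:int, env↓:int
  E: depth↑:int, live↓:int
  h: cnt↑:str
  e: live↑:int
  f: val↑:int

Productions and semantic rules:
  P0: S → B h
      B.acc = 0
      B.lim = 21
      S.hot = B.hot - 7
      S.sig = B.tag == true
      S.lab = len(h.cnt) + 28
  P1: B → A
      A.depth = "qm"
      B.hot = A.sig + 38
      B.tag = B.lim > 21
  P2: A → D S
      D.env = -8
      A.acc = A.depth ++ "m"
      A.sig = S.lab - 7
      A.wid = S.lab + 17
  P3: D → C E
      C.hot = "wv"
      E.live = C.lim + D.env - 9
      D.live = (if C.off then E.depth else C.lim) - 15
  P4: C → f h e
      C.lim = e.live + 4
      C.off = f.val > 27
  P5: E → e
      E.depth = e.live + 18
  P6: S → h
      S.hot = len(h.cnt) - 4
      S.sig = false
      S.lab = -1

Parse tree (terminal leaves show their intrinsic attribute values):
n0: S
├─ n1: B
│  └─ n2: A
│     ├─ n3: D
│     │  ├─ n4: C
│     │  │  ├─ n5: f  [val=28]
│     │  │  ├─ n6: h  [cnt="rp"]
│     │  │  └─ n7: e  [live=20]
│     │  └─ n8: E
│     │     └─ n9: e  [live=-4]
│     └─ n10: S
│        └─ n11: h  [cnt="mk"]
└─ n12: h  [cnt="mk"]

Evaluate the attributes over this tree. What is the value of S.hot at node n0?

1. n1.acc = 0  [0]
2. n1.lim = 21  [21]
3. n2.depth = "qm"  ["qm"]
4. n3.env = -8  [-8]
5. n4.hot = "wv"  ["wv"]
6. n5.val = 28  [terminal]
7. n6.cnt = "rp"  [terminal]
8. n7.live = 20  [terminal]
9. n4.lim = 24  [e.live + 4]
10. n4.off = true  [f.val > 27]
11. n8.live = 7  [C.lim + D.env - 9]
12. n9.live = -4  [terminal]
13. n8.depth = 14  [e.live + 18]
14. n3.live = -1  [(if C.off then E.depth else C.lim) - 15]
15. n11.cnt = "mk"  [terminal]
16. n10.hot = -2  [len(h.cnt) - 4]
17. n10.sig = false  [false]
18. n10.lab = -1  [-1]
19. n2.acc = "qmm"  [A.depth ++ "m"]
20. n2.sig = -8  [S.lab - 7]
21. n2.wid = 16  [S.lab + 17]
22. n1.hot = 30  [A.sig + 38]
23. n1.tag = false  [B.lim > 21]
24. n12.cnt = "mk"  [terminal]
25. n0.hot = 23  [B.hot - 7]
26. n0.sig = false  [B.tag == true]
27. n0.lab = 30  [len(h.cnt) + 28]

23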